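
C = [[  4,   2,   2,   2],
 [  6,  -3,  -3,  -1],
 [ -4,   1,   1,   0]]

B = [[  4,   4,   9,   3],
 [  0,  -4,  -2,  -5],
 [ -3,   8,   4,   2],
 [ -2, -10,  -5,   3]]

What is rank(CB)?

2

First compute CB:
[[  6,   4,  30,  12],
 [ 35,  22,  53,  24],
 [-19, -12, -34, -15]]
Now row reduce the product.
R2 ← R2 − (35/6)·R1: [0, -4/3, -122, -46]
R3 ← R3 + (19/6)·R1: [0, 2/3, 61, 23]
R3 ← R3 + (1/2)·R2: [0, 0, 0, 0]
2 nonzero rows, so rank(CB) = 2.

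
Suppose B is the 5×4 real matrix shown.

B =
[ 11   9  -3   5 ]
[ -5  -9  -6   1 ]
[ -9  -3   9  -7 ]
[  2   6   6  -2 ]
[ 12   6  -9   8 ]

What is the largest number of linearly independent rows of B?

2

Row reduce to echelon form.
R2 ← R2 + (5/11)·R1: [0, -54/11, -81/11, 36/11]
R3 ← R3 + (9/11)·R1: [0, 48/11, 72/11, -32/11]
R4 ← R4 − (2/11)·R1: [0, 48/11, 72/11, -32/11]
R5 ← R5 − (12/11)·R1: [0, -42/11, -63/11, 28/11]
R3 ← R3 + (8/9)·R2: [0, 0, 0, 0]
R4 ← R4 + (8/9)·R2: [0, 0, 0, 0]
R5 ← R5 − (7/9)·R2: [0, 0, 0, 0]
Echelon form has 2 nonzero rows, so rank(B) = 2.
The rank gives the maximum number of linearly independent rows: 2.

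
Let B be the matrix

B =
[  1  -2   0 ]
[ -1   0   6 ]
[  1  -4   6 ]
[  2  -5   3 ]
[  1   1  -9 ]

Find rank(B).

2

Row reduce to echelon form.
R2 ← R2 + R1: [0, -2, 6]
R3 ← R3 − R1: [0, -2, 6]
R4 ← R4 − (2)·R1: [0, -1, 3]
R5 ← R5 − R1: [0, 3, -9]
R3 ← R3 − R2: [0, 0, 0]
R4 ← R4 − (1/2)·R2: [0, 0, 0]
R5 ← R5 + (3/2)·R2: [0, 0, 0]
Echelon form has 2 nonzero rows, so rank(B) = 2.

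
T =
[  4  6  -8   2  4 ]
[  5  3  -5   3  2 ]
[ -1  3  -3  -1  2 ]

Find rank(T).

2

Row reduce to echelon form.
R2 ← R2 − (5/4)·R1: [0, -9/2, 5, 1/2, -3]
R3 ← R3 + (1/4)·R1: [0, 9/2, -5, -1/2, 3]
R3 ← R3 + R2: [0, 0, 0, 0, 0]
Echelon form has 2 nonzero rows, so rank(T) = 2.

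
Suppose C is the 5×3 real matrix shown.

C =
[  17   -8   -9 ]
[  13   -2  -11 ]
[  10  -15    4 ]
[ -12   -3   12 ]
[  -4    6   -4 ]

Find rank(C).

Row reduce to echelon form.
R2 ← R2 − (13/17)·R1: [0, 70/17, -70/17]
R3 ← R3 − (10/17)·R1: [0, -175/17, 158/17]
R4 ← R4 + (12/17)·R1: [0, -147/17, 96/17]
R5 ← R5 + (4/17)·R1: [0, 70/17, -104/17]
R3 ← R3 + (5/2)·R2: [0, 0, -1]
R4 ← R4 + (21/10)·R2: [0, 0, -3]
R5 ← R5 − R2: [0, 0, -2]
R4 ← R4 − (3)·R3: [0, 0, 0]
R5 ← R5 − (2)·R3: [0, 0, 0]
Echelon form has 3 nonzero rows, so rank(C) = 3.

3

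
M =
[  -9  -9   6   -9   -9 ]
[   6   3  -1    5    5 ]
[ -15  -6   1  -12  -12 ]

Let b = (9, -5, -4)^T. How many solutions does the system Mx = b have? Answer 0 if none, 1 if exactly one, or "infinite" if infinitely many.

Row reduce the augmented matrix [M | b].
R2 ← R2 + (2/3)·R1: [0, -3, 3, -1, -1, 1]
R3 ← R3 − (5/3)·R1: [0, 9, -9, 3, 3, -19]
R3 ← R3 + (3)·R2: [0, 0, 0, 0, 0, -16]
The echelon form has 3 nonzero rows; the last pivot sits in the augmented column, so rank(M) = 2 but rank([M|b]) = 3.
Since the ranks differ, the system is inconsistent.
It has no solutions.

0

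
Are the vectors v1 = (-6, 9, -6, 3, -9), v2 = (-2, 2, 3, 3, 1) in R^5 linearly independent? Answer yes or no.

yes

Form the matrix with these vectors as rows and row reduce.
R2 ← R2 − (1/3)·R1: [0, -1, 5, 2, 4]
2 nonzero rows, so the 2 vectors span a space of dimension 2.
Since 2 = 2, the vectors are linearly independent.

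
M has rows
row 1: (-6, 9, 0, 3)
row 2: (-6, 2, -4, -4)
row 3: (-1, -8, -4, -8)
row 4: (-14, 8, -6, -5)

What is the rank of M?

3

Row reduce to echelon form.
R2 ← R2 − R1: [0, -7, -4, -7]
R3 ← R3 − (1/6)·R1: [0, -19/2, -4, -17/2]
R4 ← R4 − (7/3)·R1: [0, -13, -6, -12]
R3 ← R3 − (19/14)·R2: [0, 0, 10/7, 1]
R4 ← R4 − (13/7)·R2: [0, 0, 10/7, 1]
R4 ← R4 − R3: [0, 0, 0, 0]
Echelon form has 3 nonzero rows, so rank(M) = 3.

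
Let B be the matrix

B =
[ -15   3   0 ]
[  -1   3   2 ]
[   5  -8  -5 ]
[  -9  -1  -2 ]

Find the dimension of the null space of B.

1

Row reduce to echelon form.
R2 ← R2 − (1/15)·R1: [0, 14/5, 2]
R3 ← R3 + (1/3)·R1: [0, -7, -5]
R4 ← R4 − (3/5)·R1: [0, -14/5, -2]
R3 ← R3 + (5/2)·R2: [0, 0, 0]
R4 ← R4 + R2: [0, 0, 0]
2 nonzero rows, so rank(B) = 2.
B has 3 columns; by rank–nullity, nullity = 3 − 2 = 1.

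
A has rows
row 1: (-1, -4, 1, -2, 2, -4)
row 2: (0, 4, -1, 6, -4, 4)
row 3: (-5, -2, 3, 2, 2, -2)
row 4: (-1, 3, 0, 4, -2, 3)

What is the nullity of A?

Row reduce to echelon form.
R3 ← R3 − (5)·R1: [0, 18, -2, 12, -8, 18]
R4 ← R4 − R1: [0, 7, -1, 6, -4, 7]
R3 ← R3 − (9/2)·R2: [0, 0, 5/2, -15, 10, 0]
R4 ← R4 − (7/4)·R2: [0, 0, 3/4, -9/2, 3, 0]
R4 ← R4 − (3/10)·R3: [0, 0, 0, 0, 0, 0]
3 nonzero rows, so rank(A) = 3.
A has 6 columns; by rank–nullity, nullity = 6 − 3 = 3.

3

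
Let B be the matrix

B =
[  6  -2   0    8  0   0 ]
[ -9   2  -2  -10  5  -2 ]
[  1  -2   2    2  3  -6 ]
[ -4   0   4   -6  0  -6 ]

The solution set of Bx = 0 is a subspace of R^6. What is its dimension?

3

Row reduce to echelon form.
R2 ← R2 + (3/2)·R1: [0, -1, -2, 2, 5, -2]
R3 ← R3 − (1/6)·R1: [0, -5/3, 2, 2/3, 3, -6]
R4 ← R4 + (2/3)·R1: [0, -4/3, 4, -2/3, 0, -6]
R3 ← R3 − (5/3)·R2: [0, 0, 16/3, -8/3, -16/3, -8/3]
R4 ← R4 − (4/3)·R2: [0, 0, 20/3, -10/3, -20/3, -10/3]
R4 ← R4 − (5/4)·R3: [0, 0, 0, 0, 0, 0]
3 nonzero rows, so rank(B) = 3.
B has 6 columns; by rank–nullity, nullity = 6 − 3 = 3.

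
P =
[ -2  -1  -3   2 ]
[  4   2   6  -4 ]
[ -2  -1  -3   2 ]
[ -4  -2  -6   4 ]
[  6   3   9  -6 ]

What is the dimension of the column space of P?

1

Row reduce to echelon form.
R2 ← R2 + (2)·R1: [0, 0, 0, 0]
R3 ← R3 − R1: [0, 0, 0, 0]
R4 ← R4 − (2)·R1: [0, 0, 0, 0]
R5 ← R5 + (3)·R1: [0, 0, 0, 0]
Echelon form has 1 nonzero row, so rank(P) = 1.
The column space has dimension equal to the rank: 1.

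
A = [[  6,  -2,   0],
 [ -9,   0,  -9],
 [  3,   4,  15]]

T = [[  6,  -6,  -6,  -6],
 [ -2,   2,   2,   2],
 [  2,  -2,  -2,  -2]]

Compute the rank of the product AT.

1

First compute AT:
[[ 40, -40, -40, -40],
 [-72,  72,  72,  72],
 [ 40, -40, -40, -40]]
Now row reduce the product.
R2 ← R2 + (9/5)·R1: [0, 0, 0, 0]
R3 ← R3 − R1: [0, 0, 0, 0]
1 nonzero row, so rank(AT) = 1.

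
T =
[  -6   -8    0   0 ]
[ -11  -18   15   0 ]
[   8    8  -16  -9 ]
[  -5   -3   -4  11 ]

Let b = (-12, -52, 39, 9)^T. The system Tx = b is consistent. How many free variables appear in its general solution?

0

Row reduce the augmented matrix [T | b].
R2 ← R2 − (11/6)·R1: [0, -10/3, 15, 0, -30]
R3 ← R3 + (4/3)·R1: [0, -8/3, -16, -9, 23]
R4 ← R4 − (5/6)·R1: [0, 11/3, -4, 11, 19]
R3 ← R3 − (4/5)·R2: [0, 0, -28, -9, 47]
R4 ← R4 + (11/10)·R2: [0, 0, 25/2, 11, -14]
R4 ← R4 + (25/56)·R3: [0, 0, 0, 391/56, 391/56]
The echelon form has 4 nonzero rows, and every pivot lies in the first 4 columns, so rank(T) = rank([T|b]) = 4.
The system is consistent.
Free variables = (unknowns) − (rank) = 4 − 4 = 0.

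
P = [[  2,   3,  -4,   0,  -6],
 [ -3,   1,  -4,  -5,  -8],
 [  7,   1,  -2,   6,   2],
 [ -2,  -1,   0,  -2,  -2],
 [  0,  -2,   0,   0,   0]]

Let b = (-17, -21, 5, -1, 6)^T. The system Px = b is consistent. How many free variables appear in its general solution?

Row reduce the augmented matrix [P | b].
R2 ← R2 + (3/2)·R1: [0, 11/2, -10, -5, -17, -93/2]
R3 ← R3 − (7/2)·R1: [0, -19/2, 12, 6, 23, 129/2]
R4 ← R4 + R1: [0, 2, -4, -2, -8, -18]
R3 ← R3 + (19/11)·R2: [0, 0, -58/11, -29/11, -70/11, -174/11]
R4 ← R4 − (4/11)·R2: [0, 0, -4/11, -2/11, -20/11, -12/11]
R5 ← R5 + (4/11)·R2: [0, 0, -40/11, -20/11, -68/11, -120/11]
R4 ← R4 − (2/29)·R3: [0, 0, 0, 0, -40/29, 0]
R5 ← R5 − (20/29)·R3: [0, 0, 0, 0, -52/29, 0]
R5 ← R5 − (13/10)·R4: [0, 0, 0, 0, 0, 0]
The echelon form has 4 nonzero rows, and every pivot lies in the first 5 columns, so rank(P) = rank([P|b]) = 4.
The system is consistent.
Free variables = (unknowns) − (rank) = 5 − 4 = 1.

1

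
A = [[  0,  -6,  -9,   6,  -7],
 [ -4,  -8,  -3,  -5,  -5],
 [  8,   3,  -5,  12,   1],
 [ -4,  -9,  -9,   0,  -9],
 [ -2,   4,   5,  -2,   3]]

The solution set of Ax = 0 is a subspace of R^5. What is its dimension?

0

Row reduce to echelon form.
Swap R1 ↔ R2
R3 ← R3 + (2)·R1: [0, -13, -11, 2, -9]
R4 ← R4 − R1: [0, -1, -6, 5, -4]
R5 ← R5 − (1/2)·R1: [0, 8, 13/2, 1/2, 11/2]
R3 ← R3 − (13/6)·R2: [0, 0, 17/2, -11, 37/6]
R4 ← R4 − (1/6)·R2: [0, 0, -9/2, 4, -17/6]
R5 ← R5 + (4/3)·R2: [0, 0, -11/2, 17/2, -23/6]
R4 ← R4 + (9/17)·R3: [0, 0, 0, -31/17, 22/51]
R5 ← R5 + (11/17)·R3: [0, 0, 0, 47/34, 8/51]
R5 ← R5 + (47/62)·R4: [0, 0, 0, 0, 15/31]
5 nonzero rows, so rank(A) = 5.
A has 5 columns; by rank–nullity, nullity = 5 − 5 = 0.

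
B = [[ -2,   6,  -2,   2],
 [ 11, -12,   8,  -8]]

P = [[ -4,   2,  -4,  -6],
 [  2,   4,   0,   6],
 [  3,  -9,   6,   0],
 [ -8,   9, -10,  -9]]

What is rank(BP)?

2

First compute BP:
[[ -2,  56, -24,  30],
 [ 20, -170,  84, -66]]
Now row reduce the product.
R2 ← R2 + (10)·R1: [0, 390, -156, 234]
2 nonzero rows, so rank(BP) = 2.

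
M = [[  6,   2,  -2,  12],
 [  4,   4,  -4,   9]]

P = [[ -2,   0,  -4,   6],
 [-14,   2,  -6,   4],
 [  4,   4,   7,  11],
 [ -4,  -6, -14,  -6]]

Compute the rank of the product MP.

First compute MP:
[[-96, -76, -218, -50],
 [-116, -62, -194, -58]]
Now row reduce the product.
R2 ← R2 − (29/24)·R1: [0, 179/6, 833/12, 29/12]
2 nonzero rows, so rank(MP) = 2.

2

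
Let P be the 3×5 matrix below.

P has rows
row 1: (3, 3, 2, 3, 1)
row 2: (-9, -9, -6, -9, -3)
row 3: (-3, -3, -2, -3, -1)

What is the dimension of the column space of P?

1

Row reduce to echelon form.
R2 ← R2 + (3)·R1: [0, 0, 0, 0, 0]
R3 ← R3 + R1: [0, 0, 0, 0, 0]
Echelon form has 1 nonzero row, so rank(P) = 1.
The column space has dimension equal to the rank: 1.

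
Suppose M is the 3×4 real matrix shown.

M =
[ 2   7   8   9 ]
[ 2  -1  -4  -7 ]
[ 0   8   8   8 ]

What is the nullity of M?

1

Row reduce to echelon form.
R2 ← R2 − R1: [0, -8, -12, -16]
R3 ← R3 + R2: [0, 0, -4, -8]
3 nonzero rows, so rank(M) = 3.
M has 4 columns; by rank–nullity, nullity = 4 − 3 = 1.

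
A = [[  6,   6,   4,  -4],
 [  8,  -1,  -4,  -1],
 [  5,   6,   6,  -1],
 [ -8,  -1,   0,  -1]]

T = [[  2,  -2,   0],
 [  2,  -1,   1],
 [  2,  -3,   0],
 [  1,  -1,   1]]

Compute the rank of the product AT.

First compute AT:
[[ 28, -26,   2],
 [  5,  -2,  -2],
 [ 33, -33,   5],
 [-19,  18,  -2]]
Now row reduce the product.
R2 ← R2 − (5/28)·R1: [0, 37/14, -33/14]
R3 ← R3 − (33/28)·R1: [0, -33/14, 37/14]
R4 ← R4 + (19/28)·R1: [0, 5/14, -9/14]
R3 ← R3 + (33/37)·R2: [0, 0, 20/37]
R4 ← R4 − (5/37)·R2: [0, 0, -12/37]
R4 ← R4 + (3/5)·R3: [0, 0, 0]
3 nonzero rows, so rank(AT) = 3.

3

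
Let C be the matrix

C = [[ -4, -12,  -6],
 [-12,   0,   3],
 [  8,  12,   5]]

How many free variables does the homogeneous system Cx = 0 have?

1

Row reduce to echelon form.
R2 ← R2 − (3)·R1: [0, 36, 21]
R3 ← R3 + (2)·R1: [0, -12, -7]
R3 ← R3 + (1/3)·R2: [0, 0, 0]
2 nonzero rows, so rank(C) = 2.
C has 3 columns; by rank–nullity, nullity = 3 − 2 = 1.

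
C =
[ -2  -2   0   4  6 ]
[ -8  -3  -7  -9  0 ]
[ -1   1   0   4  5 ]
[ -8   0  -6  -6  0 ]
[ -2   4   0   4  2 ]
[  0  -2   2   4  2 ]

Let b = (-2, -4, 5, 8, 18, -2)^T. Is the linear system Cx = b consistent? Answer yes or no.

yes

Row reduce the augmented matrix [C | b].
R2 ← R2 − (4)·R1: [0, 5, -7, -25, -24, 4]
R3 ← R3 − (1/2)·R1: [0, 2, 0, 2, 2, 6]
R4 ← R4 − (4)·R1: [0, 8, -6, -22, -24, 16]
R5 ← R5 − R1: [0, 6, 0, 0, -4, 20]
R3 ← R3 − (2/5)·R2: [0, 0, 14/5, 12, 58/5, 22/5]
R4 ← R4 − (8/5)·R2: [0, 0, 26/5, 18, 72/5, 48/5]
R5 ← R5 − (6/5)·R2: [0, 0, 42/5, 30, 124/5, 76/5]
R6 ← R6 + (2/5)·R2: [0, 0, -4/5, -6, -38/5, -2/5]
R4 ← R4 − (13/7)·R3: [0, 0, 0, -30/7, -50/7, 10/7]
R5 ← R5 − (3)·R3: [0, 0, 0, -6, -10, 2]
R6 ← R6 + (2/7)·R3: [0, 0, 0, -18/7, -30/7, 6/7]
R5 ← R5 − (7/5)·R4: [0, 0, 0, 0, 0, 0]
R6 ← R6 − (3/5)·R4: [0, 0, 0, 0, 0, 0]
The echelon form has 4 nonzero rows, and every pivot lies in the first 5 columns, so rank(C) = rank([C|b]) = 4.
The system is consistent.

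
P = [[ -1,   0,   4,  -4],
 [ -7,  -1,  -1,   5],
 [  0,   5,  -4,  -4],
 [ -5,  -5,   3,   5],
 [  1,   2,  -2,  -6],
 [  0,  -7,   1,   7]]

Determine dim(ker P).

Row reduce to echelon form.
R2 ← R2 − (7)·R1: [0, -1, -29, 33]
R4 ← R4 − (5)·R1: [0, -5, -17, 25]
R5 ← R5 + R1: [0, 2, 2, -10]
R3 ← R3 + (5)·R2: [0, 0, -149, 161]
R4 ← R4 − (5)·R2: [0, 0, 128, -140]
R5 ← R5 + (2)·R2: [0, 0, -56, 56]
R6 ← R6 − (7)·R2: [0, 0, 204, -224]
R4 ← R4 + (128/149)·R3: [0, 0, 0, -252/149]
R5 ← R5 − (56/149)·R3: [0, 0, 0, -672/149]
R6 ← R6 + (204/149)·R3: [0, 0, 0, -532/149]
R5 ← R5 − (8/3)·R4: [0, 0, 0, 0]
R6 ← R6 − (19/9)·R4: [0, 0, 0, 0]
4 nonzero rows, so rank(P) = 4.
P has 4 columns; by rank–nullity, nullity = 4 − 4 = 0.

0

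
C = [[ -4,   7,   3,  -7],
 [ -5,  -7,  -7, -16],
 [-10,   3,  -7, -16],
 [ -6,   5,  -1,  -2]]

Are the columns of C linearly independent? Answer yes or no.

Row reduce C to echelon form.
R2 ← R2 − (5/4)·R1: [0, -63/4, -43/4, -29/4]
R3 ← R3 − (5/2)·R1: [0, -29/2, -29/2, 3/2]
R4 ← R4 − (3/2)·R1: [0, -11/2, -11/2, 17/2]
R3 ← R3 − (58/63)·R2: [0, 0, -290/63, 515/63]
R4 ← R4 − (22/63)·R2: [0, 0, -110/63, 695/63]
R4 ← R4 − (11/29)·R3: [0, 0, 0, 230/29]
4 pivots among 4 columns.
Every column is a pivot column, so the columns are linearly independent.

yes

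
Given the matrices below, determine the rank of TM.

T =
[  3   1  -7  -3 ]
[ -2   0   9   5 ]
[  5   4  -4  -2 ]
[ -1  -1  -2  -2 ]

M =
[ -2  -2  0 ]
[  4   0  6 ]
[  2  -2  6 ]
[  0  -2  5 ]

First compute TM:
[[-16,  14, -51],
 [ 22, -24,  79],
 [ -2,   2, -10],
 [ -6,  10, -28]]
Now row reduce the product.
R2 ← R2 + (11/8)·R1: [0, -19/4, 71/8]
R3 ← R3 − (1/8)·R1: [0, 1/4, -29/8]
R4 ← R4 − (3/8)·R1: [0, 19/4, -71/8]
R3 ← R3 + (1/19)·R2: [0, 0, -60/19]
R4 ← R4 + R2: [0, 0, 0]
3 nonzero rows, so rank(TM) = 3.

3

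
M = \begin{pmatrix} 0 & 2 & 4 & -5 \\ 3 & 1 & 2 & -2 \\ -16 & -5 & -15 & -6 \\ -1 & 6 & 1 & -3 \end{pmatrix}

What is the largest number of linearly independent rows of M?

4

Row reduce to echelon form.
Swap R1 ↔ R2
R3 ← R3 + (16/3)·R1: [0, 1/3, -13/3, -50/3]
R4 ← R4 + (1/3)·R1: [0, 19/3, 5/3, -11/3]
R3 ← R3 − (1/6)·R2: [0, 0, -5, -95/6]
R4 ← R4 − (19/6)·R2: [0, 0, -11, 73/6]
R4 ← R4 − (11/5)·R3: [0, 0, 0, 47]
Echelon form has 4 nonzero rows, so rank(M) = 4.
The rank gives the maximum number of linearly independent rows: 4.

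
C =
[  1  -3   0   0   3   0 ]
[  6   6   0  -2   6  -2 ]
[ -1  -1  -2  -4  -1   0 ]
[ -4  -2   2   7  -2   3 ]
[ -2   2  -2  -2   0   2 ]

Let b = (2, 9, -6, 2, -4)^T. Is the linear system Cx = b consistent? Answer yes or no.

no

Row reduce the augmented matrix [C | b].
R2 ← R2 − (6)·R1: [0, 24, 0, -2, -12, -2, -3]
R3 ← R3 + R1: [0, -4, -2, -4, 2, 0, -4]
R4 ← R4 + (4)·R1: [0, -14, 2, 7, 10, 3, 10]
R5 ← R5 + (2)·R1: [0, -4, -2, -2, 6, 2, 0]
R3 ← R3 + (1/6)·R2: [0, 0, -2, -13/3, 0, -1/3, -9/2]
R4 ← R4 + (7/12)·R2: [0, 0, 2, 35/6, 3, 11/6, 33/4]
R5 ← R5 + (1/6)·R2: [0, 0, -2, -7/3, 4, 5/3, -1/2]
R4 ← R4 + R3: [0, 0, 0, 3/2, 3, 3/2, 15/4]
R5 ← R5 − R3: [0, 0, 0, 2, 4, 2, 4]
R5 ← R5 − (4/3)·R4: [0, 0, 0, 0, 0, 0, -1]
The echelon form has 5 nonzero rows; the last pivot sits in the augmented column, so rank(C) = 4 but rank([C|b]) = 5.
Since the ranks differ, the system is inconsistent.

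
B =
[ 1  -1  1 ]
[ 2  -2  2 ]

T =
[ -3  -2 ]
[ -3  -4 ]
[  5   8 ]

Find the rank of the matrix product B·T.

1

First compute BT:
[[  5,  10],
 [ 10,  20]]
Now row reduce the product.
R2 ← R2 − (2)·R1: [0, 0]
1 nonzero row, so rank(BT) = 1.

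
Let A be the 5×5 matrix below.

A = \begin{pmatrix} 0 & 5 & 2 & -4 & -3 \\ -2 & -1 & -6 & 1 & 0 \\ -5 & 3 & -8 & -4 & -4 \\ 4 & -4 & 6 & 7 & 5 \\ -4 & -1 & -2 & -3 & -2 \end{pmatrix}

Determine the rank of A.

4

Row reduce to echelon form.
Swap R1 ↔ R2
R3 ← R3 − (5/2)·R1: [0, 11/2, 7, -13/2, -4]
R4 ← R4 + (2)·R1: [0, -6, -6, 9, 5]
R5 ← R5 − (2)·R1: [0, 1, 10, -5, -2]
R3 ← R3 − (11/10)·R2: [0, 0, 24/5, -21/10, -7/10]
R4 ← R4 + (6/5)·R2: [0, 0, -18/5, 21/5, 7/5]
R5 ← R5 − (1/5)·R2: [0, 0, 48/5, -21/5, -7/5]
R4 ← R4 + (3/4)·R3: [0, 0, 0, 21/8, 7/8]
R5 ← R5 − (2)·R3: [0, 0, 0, 0, 0]
Echelon form has 4 nonzero rows, so rank(A) = 4.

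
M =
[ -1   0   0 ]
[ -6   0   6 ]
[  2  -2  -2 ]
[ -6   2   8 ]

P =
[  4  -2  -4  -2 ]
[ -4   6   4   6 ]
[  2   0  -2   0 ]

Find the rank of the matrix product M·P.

2

First compute MP:
[[ -4,   2,   4,   2],
 [-12,  12,  12,  12],
 [ 12, -16, -12, -16],
 [-16,  24,  16,  24]]
Now row reduce the product.
R2 ← R2 − (3)·R1: [0, 6, 0, 6]
R3 ← R3 + (3)·R1: [0, -10, 0, -10]
R4 ← R4 − (4)·R1: [0, 16, 0, 16]
R3 ← R3 + (5/3)·R2: [0, 0, 0, 0]
R4 ← R4 − (8/3)·R2: [0, 0, 0, 0]
2 nonzero rows, so rank(MP) = 2.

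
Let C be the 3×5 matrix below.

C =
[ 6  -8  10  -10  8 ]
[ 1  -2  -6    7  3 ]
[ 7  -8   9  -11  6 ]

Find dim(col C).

Row reduce to echelon form.
R2 ← R2 − (1/6)·R1: [0, -2/3, -23/3, 26/3, 5/3]
R3 ← R3 − (7/6)·R1: [0, 4/3, -8/3, 2/3, -10/3]
R3 ← R3 + (2)·R2: [0, 0, -18, 18, 0]
Echelon form has 3 nonzero rows, so rank(C) = 3.
The column space has dimension equal to the rank: 3.

3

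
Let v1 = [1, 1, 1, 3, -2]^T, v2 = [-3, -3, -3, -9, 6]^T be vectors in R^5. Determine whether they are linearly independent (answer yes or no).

no

Form the matrix with these vectors as rows and row reduce.
R2 ← R2 + (3)·R1: [0, 0, 0, 0, 0]
1 nonzero row, so the 2 vectors span a space of dimension 1.
Since 1 < 2, the vectors are linearly dependent.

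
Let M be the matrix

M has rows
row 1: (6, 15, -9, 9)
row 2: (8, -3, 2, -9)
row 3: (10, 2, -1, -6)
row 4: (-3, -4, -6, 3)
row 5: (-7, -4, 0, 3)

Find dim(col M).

3

Row reduce to echelon form.
R2 ← R2 − (4/3)·R1: [0, -23, 14, -21]
R3 ← R3 − (5/3)·R1: [0, -23, 14, -21]
R4 ← R4 + (1/2)·R1: [0, 7/2, -21/2, 15/2]
R5 ← R5 + (7/6)·R1: [0, 27/2, -21/2, 27/2]
R3 ← R3 − R2: [0, 0, 0, 0]
R4 ← R4 + (7/46)·R2: [0, 0, -385/46, 99/23]
R5 ← R5 + (27/46)·R2: [0, 0, -105/46, 27/23]
Swap R3 ↔ R4
R5 ← R5 − (3/11)·R3: [0, 0, 0, 0]
Echelon form has 3 nonzero rows, so rank(M) = 3.
The column space has dimension equal to the rank: 3.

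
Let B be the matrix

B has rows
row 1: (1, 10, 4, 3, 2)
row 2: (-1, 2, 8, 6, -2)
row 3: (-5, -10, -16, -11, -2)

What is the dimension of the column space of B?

3

Row reduce to echelon form.
R2 ← R2 + R1: [0, 12, 12, 9, 0]
R3 ← R3 + (5)·R1: [0, 40, 4, 4, 8]
R3 ← R3 − (10/3)·R2: [0, 0, -36, -26, 8]
Echelon form has 3 nonzero rows, so rank(B) = 3.
The column space has dimension equal to the rank: 3.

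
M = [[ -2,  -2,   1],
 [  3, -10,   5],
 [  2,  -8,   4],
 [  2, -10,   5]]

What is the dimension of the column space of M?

2

Row reduce to echelon form.
R2 ← R2 + (3/2)·R1: [0, -13, 13/2]
R3 ← R3 + R1: [0, -10, 5]
R4 ← R4 + R1: [0, -12, 6]
R3 ← R3 − (10/13)·R2: [0, 0, 0]
R4 ← R4 − (12/13)·R2: [0, 0, 0]
Echelon form has 2 nonzero rows, so rank(M) = 2.
The column space has dimension equal to the rank: 2.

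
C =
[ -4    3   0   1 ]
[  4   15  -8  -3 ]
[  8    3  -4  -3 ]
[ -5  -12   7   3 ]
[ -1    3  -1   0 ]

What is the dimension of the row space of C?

Row reduce to echelon form.
R2 ← R2 + R1: [0, 18, -8, -2]
R3 ← R3 + (2)·R1: [0, 9, -4, -1]
R4 ← R4 − (5/4)·R1: [0, -63/4, 7, 7/4]
R5 ← R5 − (1/4)·R1: [0, 9/4, -1, -1/4]
R3 ← R3 − (1/2)·R2: [0, 0, 0, 0]
R4 ← R4 + (7/8)·R2: [0, 0, 0, 0]
R5 ← R5 − (1/8)·R2: [0, 0, 0, 0]
Echelon form has 2 nonzero rows, so rank(C) = 2.
The row space has dimension equal to the rank: 2.

2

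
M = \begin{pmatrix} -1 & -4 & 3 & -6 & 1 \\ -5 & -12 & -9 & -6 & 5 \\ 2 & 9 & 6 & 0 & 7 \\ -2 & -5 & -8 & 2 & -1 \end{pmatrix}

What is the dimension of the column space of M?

Row reduce to echelon form.
R2 ← R2 − (5)·R1: [0, 8, -24, 24, 0]
R3 ← R3 + (2)·R1: [0, 1, 12, -12, 9]
R4 ← R4 − (2)·R1: [0, 3, -14, 14, -3]
R3 ← R3 − (1/8)·R2: [0, 0, 15, -15, 9]
R4 ← R4 − (3/8)·R2: [0, 0, -5, 5, -3]
R4 ← R4 + (1/3)·R3: [0, 0, 0, 0, 0]
Echelon form has 3 nonzero rows, so rank(M) = 3.
The column space has dimension equal to the rank: 3.

3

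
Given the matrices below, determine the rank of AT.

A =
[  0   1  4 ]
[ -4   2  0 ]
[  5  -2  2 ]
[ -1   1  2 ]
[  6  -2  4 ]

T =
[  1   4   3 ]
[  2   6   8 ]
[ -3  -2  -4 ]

2

First compute AT:
[[-10,  -2,  -8],
 [  0,  -4,   4],
 [ -5,   4,  -9],
 [ -5,  -2,  -3],
 [-10,   4, -14]]
Now row reduce the product.
R3 ← R3 − (1/2)·R1: [0, 5, -5]
R4 ← R4 − (1/2)·R1: [0, -1, 1]
R5 ← R5 − R1: [0, 6, -6]
R3 ← R3 + (5/4)·R2: [0, 0, 0]
R4 ← R4 − (1/4)·R2: [0, 0, 0]
R5 ← R5 + (3/2)·R2: [0, 0, 0]
2 nonzero rows, so rank(AT) = 2.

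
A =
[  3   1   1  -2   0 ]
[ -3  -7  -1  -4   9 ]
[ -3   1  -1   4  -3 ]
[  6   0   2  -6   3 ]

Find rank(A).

2

Row reduce to echelon form.
R2 ← R2 + R1: [0, -6, 0, -6, 9]
R3 ← R3 + R1: [0, 2, 0, 2, -3]
R4 ← R4 − (2)·R1: [0, -2, 0, -2, 3]
R3 ← R3 + (1/3)·R2: [0, 0, 0, 0, 0]
R4 ← R4 − (1/3)·R2: [0, 0, 0, 0, 0]
Echelon form has 2 nonzero rows, so rank(A) = 2.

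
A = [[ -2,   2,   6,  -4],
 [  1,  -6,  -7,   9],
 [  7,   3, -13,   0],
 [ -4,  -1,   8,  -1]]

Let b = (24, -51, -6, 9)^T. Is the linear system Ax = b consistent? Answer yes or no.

Row reduce the augmented matrix [A | b].
R2 ← R2 + (1/2)·R1: [0, -5, -4, 7, -39]
R3 ← R3 + (7/2)·R1: [0, 10, 8, -14, 78]
R4 ← R4 − (2)·R1: [0, -5, -4, 7, -39]
R3 ← R3 + (2)·R2: [0, 0, 0, 0, 0]
R4 ← R4 − R2: [0, 0, 0, 0, 0]
The echelon form has 2 nonzero rows, and every pivot lies in the first 4 columns, so rank(A) = rank([A|b]) = 2.
The system is consistent.

yes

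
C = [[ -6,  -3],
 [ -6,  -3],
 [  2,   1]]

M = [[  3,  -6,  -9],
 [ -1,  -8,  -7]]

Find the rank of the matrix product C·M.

First compute CM:
[[-15,  60,  75],
 [-15,  60,  75],
 [  5, -20, -25]]
Now row reduce the product.
R2 ← R2 − R1: [0, 0, 0]
R3 ← R3 + (1/3)·R1: [0, 0, 0]
1 nonzero row, so rank(CM) = 1.

1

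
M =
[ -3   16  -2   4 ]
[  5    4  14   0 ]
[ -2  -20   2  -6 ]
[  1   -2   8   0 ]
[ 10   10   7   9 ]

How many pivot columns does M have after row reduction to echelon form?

4

Row reduce to echelon form.
R2 ← R2 + (5/3)·R1: [0, 92/3, 32/3, 20/3]
R3 ← R3 − (2/3)·R1: [0, -92/3, 10/3, -26/3]
R4 ← R4 + (1/3)·R1: [0, 10/3, 22/3, 4/3]
R5 ← R5 + (10/3)·R1: [0, 190/3, 1/3, 67/3]
R3 ← R3 + R2: [0, 0, 14, -2]
R4 ← R4 − (5/46)·R2: [0, 0, 142/23, 14/23]
R5 ← R5 − (95/46)·R2: [0, 0, -499/23, 197/23]
R4 ← R4 − (71/161)·R3: [0, 0, 0, 240/161]
R5 ← R5 + (499/322)·R3: [0, 0, 0, 880/161]
R5 ← R5 − (11/3)·R4: [0, 0, 0, 0]
Echelon form has 4 nonzero rows, so rank(M) = 4.
Each nonzero row contributes one pivot column: 4 pivot columns.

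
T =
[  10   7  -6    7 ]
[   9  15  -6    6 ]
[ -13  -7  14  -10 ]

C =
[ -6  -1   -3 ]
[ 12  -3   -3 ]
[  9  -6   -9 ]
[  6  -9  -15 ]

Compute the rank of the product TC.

First compute TC:
[[ 12, -58, -102],
 [108, -72, -108],
 [ 60,  40,  84]]
Now row reduce the product.
R2 ← R2 − (9)·R1: [0, 450, 810]
R3 ← R3 − (5)·R1: [0, 330, 594]
R3 ← R3 − (11/15)·R2: [0, 0, 0]
2 nonzero rows, so rank(TC) = 2.

2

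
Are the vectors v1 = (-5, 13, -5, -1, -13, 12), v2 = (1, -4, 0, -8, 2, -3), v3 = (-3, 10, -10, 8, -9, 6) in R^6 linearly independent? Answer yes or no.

yes

Form the matrix with these vectors as rows and row reduce.
R2 ← R2 + (1/5)·R1: [0, -7/5, -1, -41/5, -3/5, -3/5]
R3 ← R3 − (3/5)·R1: [0, 11/5, -7, 43/5, -6/5, -6/5]
R3 ← R3 + (11/7)·R2: [0, 0, -60/7, -30/7, -15/7, -15/7]
3 nonzero rows, so the 3 vectors span a space of dimension 3.
Since 3 = 3, the vectors are linearly independent.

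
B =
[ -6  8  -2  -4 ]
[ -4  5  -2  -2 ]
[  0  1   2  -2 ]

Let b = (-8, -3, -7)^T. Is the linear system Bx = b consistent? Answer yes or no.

yes

Row reduce the augmented matrix [B | b].
R2 ← R2 − (2/3)·R1: [0, -1/3, -2/3, 2/3, 7/3]
R3 ← R3 + (3)·R2: [0, 0, 0, 0, 0]
The echelon form has 2 nonzero rows, and every pivot lies in the first 4 columns, so rank(B) = rank([B|b]) = 2.
The system is consistent.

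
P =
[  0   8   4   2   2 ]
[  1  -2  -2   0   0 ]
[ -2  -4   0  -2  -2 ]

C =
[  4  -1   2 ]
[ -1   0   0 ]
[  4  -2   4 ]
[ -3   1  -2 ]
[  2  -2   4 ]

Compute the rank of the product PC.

2

First compute PC:
[[  6, -10,  20],
 [ -2,   3,  -6],
 [ -2,   4,  -8]]
Now row reduce the product.
R2 ← R2 + (1/3)·R1: [0, -1/3, 2/3]
R3 ← R3 + (1/3)·R1: [0, 2/3, -4/3]
R3 ← R3 + (2)·R2: [0, 0, 0]
2 nonzero rows, so rank(PC) = 2.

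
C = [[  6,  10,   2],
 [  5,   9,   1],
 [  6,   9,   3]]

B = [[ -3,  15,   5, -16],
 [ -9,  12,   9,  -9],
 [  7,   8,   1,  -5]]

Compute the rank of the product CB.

First compute CB:
[[-94, 226, 122, -196],
 [-89, 191, 107, -166],
 [-78, 222, 114, -192]]
Now row reduce the product.
R2 ← R2 − (89/94)·R1: [0, -1080/47, -400/47, 920/47]
R3 ← R3 − (39/47)·R1: [0, 1620/47, 600/47, -1380/47]
R3 ← R3 + (3/2)·R2: [0, 0, 0, 0]
2 nonzero rows, so rank(CB) = 2.

2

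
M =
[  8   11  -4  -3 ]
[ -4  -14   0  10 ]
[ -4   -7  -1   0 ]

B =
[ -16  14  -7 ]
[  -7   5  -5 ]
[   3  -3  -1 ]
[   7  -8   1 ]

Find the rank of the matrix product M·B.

First compute MB:
[[-238, 203, -110],
 [232, -206, 108],
 [110, -88,  64]]
Now row reduce the product.
R2 ← R2 + (116/119)·R1: [0, -138/17, 92/119]
R3 ← R3 + (55/119)·R1: [0, 99/17, 1566/119]
R3 ← R3 + (33/46)·R2: [0, 0, 96/7]
3 nonzero rows, so rank(MB) = 3.

3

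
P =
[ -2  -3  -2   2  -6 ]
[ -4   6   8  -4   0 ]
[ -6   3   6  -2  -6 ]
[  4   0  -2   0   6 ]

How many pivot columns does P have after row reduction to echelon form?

2

Row reduce to echelon form.
R2 ← R2 − (2)·R1: [0, 12, 12, -8, 12]
R3 ← R3 − (3)·R1: [0, 12, 12, -8, 12]
R4 ← R4 + (2)·R1: [0, -6, -6, 4, -6]
R3 ← R3 − R2: [0, 0, 0, 0, 0]
R4 ← R4 + (1/2)·R2: [0, 0, 0, 0, 0]
Echelon form has 2 nonzero rows, so rank(P) = 2.
Each nonzero row contributes one pivot column: 2 pivot columns.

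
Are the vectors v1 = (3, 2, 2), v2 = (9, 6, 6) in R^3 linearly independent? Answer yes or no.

no

Form the matrix with these vectors as rows and row reduce.
R2 ← R2 − (3)·R1: [0, 0, 0]
1 nonzero row, so the 2 vectors span a space of dimension 1.
Since 1 < 2, the vectors are linearly dependent.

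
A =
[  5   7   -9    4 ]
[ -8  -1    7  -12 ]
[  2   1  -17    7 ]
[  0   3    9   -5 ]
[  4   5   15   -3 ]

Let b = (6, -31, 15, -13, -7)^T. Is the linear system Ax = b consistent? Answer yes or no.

yes

Row reduce the augmented matrix [A | b].
R2 ← R2 + (8/5)·R1: [0, 51/5, -37/5, -28/5, -107/5]
R3 ← R3 − (2/5)·R1: [0, -9/5, -67/5, 27/5, 63/5]
R5 ← R5 − (4/5)·R1: [0, -3/5, 111/5, -31/5, -59/5]
R3 ← R3 + (3/17)·R2: [0, 0, -250/17, 75/17, 150/17]
R4 ← R4 − (5/17)·R2: [0, 0, 190/17, -57/17, -114/17]
R5 ← R5 + (1/17)·R2: [0, 0, 370/17, -111/17, -222/17]
R4 ← R4 + (19/25)·R3: [0, 0, 0, 0, 0]
R5 ← R5 + (37/25)·R3: [0, 0, 0, 0, 0]
The echelon form has 3 nonzero rows, and every pivot lies in the first 4 columns, so rank(A) = rank([A|b]) = 3.
The system is consistent.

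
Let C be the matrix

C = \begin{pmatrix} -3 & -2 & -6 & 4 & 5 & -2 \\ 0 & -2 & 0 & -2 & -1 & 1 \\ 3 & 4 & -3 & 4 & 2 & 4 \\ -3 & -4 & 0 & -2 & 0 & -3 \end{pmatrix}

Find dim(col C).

3

Row reduce to echelon form.
R3 ← R3 + R1: [0, 2, -9, 8, 7, 2]
R4 ← R4 − R1: [0, -2, 6, -6, -5, -1]
R3 ← R3 + R2: [0, 0, -9, 6, 6, 3]
R4 ← R4 − R2: [0, 0, 6, -4, -4, -2]
R4 ← R4 + (2/3)·R3: [0, 0, 0, 0, 0, 0]
Echelon form has 3 nonzero rows, so rank(C) = 3.
The column space has dimension equal to the rank: 3.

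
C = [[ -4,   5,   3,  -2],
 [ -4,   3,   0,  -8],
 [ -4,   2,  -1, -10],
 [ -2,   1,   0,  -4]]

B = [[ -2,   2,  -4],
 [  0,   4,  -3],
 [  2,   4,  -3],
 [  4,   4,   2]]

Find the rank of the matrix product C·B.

3

First compute CB:
[[  6,  16, -12],
 [-24, -28,  -9],
 [-34, -44,  -7],
 [-12, -16,  -3]]
Now row reduce the product.
R2 ← R2 + (4)·R1: [0, 36, -57]
R3 ← R3 + (17/3)·R1: [0, 140/3, -75]
R4 ← R4 + (2)·R1: [0, 16, -27]
R3 ← R3 − (35/27)·R2: [0, 0, -10/9]
R4 ← R4 − (4/9)·R2: [0, 0, -5/3]
R4 ← R4 − (3/2)·R3: [0, 0, 0]
3 nonzero rows, so rank(CB) = 3.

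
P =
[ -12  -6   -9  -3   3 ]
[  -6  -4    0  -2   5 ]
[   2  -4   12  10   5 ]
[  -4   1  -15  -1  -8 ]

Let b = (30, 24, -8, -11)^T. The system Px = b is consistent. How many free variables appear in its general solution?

2

Row reduce the augmented matrix [P | b].
R2 ← R2 − (1/2)·R1: [0, -1, 9/2, -1/2, 7/2, 9]
R3 ← R3 + (1/6)·R1: [0, -5, 21/2, 19/2, 11/2, -3]
R4 ← R4 − (1/3)·R1: [0, 3, -12, 0, -9, -21]
R3 ← R3 − (5)·R2: [0, 0, -12, 12, -12, -48]
R4 ← R4 + (3)·R2: [0, 0, 3/2, -3/2, 3/2, 6]
R4 ← R4 + (1/8)·R3: [0, 0, 0, 0, 0, 0]
The echelon form has 3 nonzero rows, and every pivot lies in the first 5 columns, so rank(P) = rank([P|b]) = 3.
The system is consistent.
Free variables = (unknowns) − (rank) = 5 − 3 = 2.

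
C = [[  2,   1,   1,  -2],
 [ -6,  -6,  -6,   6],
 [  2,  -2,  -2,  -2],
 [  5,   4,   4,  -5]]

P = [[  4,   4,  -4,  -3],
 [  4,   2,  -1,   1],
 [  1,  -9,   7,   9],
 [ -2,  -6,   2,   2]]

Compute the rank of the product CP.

2

First compute CP:
[[ 17,  13,  -6,   0],
 [-66, -18,   0, -30],
 [  2,  34, -24, -30],
 [ 50,  22,  -6,  15]]
Now row reduce the product.
R2 ← R2 + (66/17)·R1: [0, 552/17, -396/17, -30]
R3 ← R3 − (2/17)·R1: [0, 552/17, -396/17, -30]
R4 ← R4 − (50/17)·R1: [0, -276/17, 198/17, 15]
R3 ← R3 − R2: [0, 0, 0, 0]
R4 ← R4 + (1/2)·R2: [0, 0, 0, 0]
2 nonzero rows, so rank(CP) = 2.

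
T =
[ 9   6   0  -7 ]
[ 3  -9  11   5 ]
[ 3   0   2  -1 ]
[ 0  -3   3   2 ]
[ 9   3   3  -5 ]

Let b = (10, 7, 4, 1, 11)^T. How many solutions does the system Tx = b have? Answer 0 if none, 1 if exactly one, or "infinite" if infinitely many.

Row reduce the augmented matrix [T | b].
R2 ← R2 − (1/3)·R1: [0, -11, 11, 22/3, 11/3]
R3 ← R3 − (1/3)·R1: [0, -2, 2, 4/3, 2/3]
R5 ← R5 − R1: [0, -3, 3, 2, 1]
R3 ← R3 − (2/11)·R2: [0, 0, 0, 0, 0]
R4 ← R4 − (3/11)·R2: [0, 0, 0, 0, 0]
R5 ← R5 − (3/11)·R2: [0, 0, 0, 0, 0]
The echelon form has 2 nonzero rows, and every pivot lies in the first 4 columns, so rank(T) = rank([T|b]) = 2.
The system is consistent.
rank = 2 < 4 unknowns, so there are infinitely many solutions.

infinite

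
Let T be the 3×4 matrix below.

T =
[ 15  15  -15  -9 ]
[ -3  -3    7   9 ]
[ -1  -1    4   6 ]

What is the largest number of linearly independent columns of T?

Row reduce to echelon form.
R2 ← R2 + (1/5)·R1: [0, 0, 4, 36/5]
R3 ← R3 + (1/15)·R1: [0, 0, 3, 27/5]
R3 ← R3 − (3/4)·R2: [0, 0, 0, 0]
Echelon form has 2 nonzero rows, so rank(T) = 2.
The rank gives the maximum number of linearly independent columns: 2.

2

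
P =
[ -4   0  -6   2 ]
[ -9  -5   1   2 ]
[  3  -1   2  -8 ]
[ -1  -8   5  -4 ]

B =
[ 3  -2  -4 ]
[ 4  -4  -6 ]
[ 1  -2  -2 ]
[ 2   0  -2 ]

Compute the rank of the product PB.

2

First compute PB:
[[-14,  20,  24],
 [-42,  36,  60],
 [ -9,  -6,   6],
 [-38,  24,  50]]
Now row reduce the product.
R2 ← R2 − (3)·R1: [0, -24, -12]
R3 ← R3 − (9/14)·R1: [0, -132/7, -66/7]
R4 ← R4 − (19/7)·R1: [0, -212/7, -106/7]
R3 ← R3 − (11/14)·R2: [0, 0, 0]
R4 ← R4 − (53/42)·R2: [0, 0, 0]
2 nonzero rows, so rank(PB) = 2.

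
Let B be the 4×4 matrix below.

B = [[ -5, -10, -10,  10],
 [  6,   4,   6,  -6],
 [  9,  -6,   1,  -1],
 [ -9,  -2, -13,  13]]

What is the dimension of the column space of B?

3

Row reduce to echelon form.
R2 ← R2 + (6/5)·R1: [0, -8, -6, 6]
R3 ← R3 + (9/5)·R1: [0, -24, -17, 17]
R4 ← R4 − (9/5)·R1: [0, 16, 5, -5]
R3 ← R3 − (3)·R2: [0, 0, 1, -1]
R4 ← R4 + (2)·R2: [0, 0, -7, 7]
R4 ← R4 + (7)·R3: [0, 0, 0, 0]
Echelon form has 3 nonzero rows, so rank(B) = 3.
The column space has dimension equal to the rank: 3.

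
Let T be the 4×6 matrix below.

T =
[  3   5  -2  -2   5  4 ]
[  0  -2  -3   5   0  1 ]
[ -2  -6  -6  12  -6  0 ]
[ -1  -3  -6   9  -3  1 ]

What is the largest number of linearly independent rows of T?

Row reduce to echelon form.
R3 ← R3 + (2/3)·R1: [0, -8/3, -22/3, 32/3, -8/3, 8/3]
R4 ← R4 + (1/3)·R1: [0, -4/3, -20/3, 25/3, -4/3, 7/3]
R3 ← R3 − (4/3)·R2: [0, 0, -10/3, 4, -8/3, 4/3]
R4 ← R4 − (2/3)·R2: [0, 0, -14/3, 5, -4/3, 5/3]
R4 ← R4 − (7/5)·R3: [0, 0, 0, -3/5, 12/5, -1/5]
Echelon form has 4 nonzero rows, so rank(T) = 4.
The rank gives the maximum number of linearly independent rows: 4.

4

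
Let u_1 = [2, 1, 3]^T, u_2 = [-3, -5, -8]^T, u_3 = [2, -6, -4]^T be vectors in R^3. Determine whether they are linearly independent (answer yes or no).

Form the matrix with these vectors as rows and row reduce.
R2 ← R2 + (3/2)·R1: [0, -7/2, -7/2]
R3 ← R3 − R1: [0, -7, -7]
R3 ← R3 − (2)·R2: [0, 0, 0]
2 nonzero rows, so the 3 vectors span a space of dimension 2.
Since 2 < 3, the vectors are linearly dependent.

no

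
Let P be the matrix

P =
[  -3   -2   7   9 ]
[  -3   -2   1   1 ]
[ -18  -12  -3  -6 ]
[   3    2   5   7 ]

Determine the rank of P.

2

Row reduce to echelon form.
R2 ← R2 − R1: [0, 0, -6, -8]
R3 ← R3 − (6)·R1: [0, 0, -45, -60]
R4 ← R4 + R1: [0, 0, 12, 16]
R3 ← R3 − (15/2)·R2: [0, 0, 0, 0]
R4 ← R4 + (2)·R2: [0, 0, 0, 0]
Echelon form has 2 nonzero rows, so rank(P) = 2.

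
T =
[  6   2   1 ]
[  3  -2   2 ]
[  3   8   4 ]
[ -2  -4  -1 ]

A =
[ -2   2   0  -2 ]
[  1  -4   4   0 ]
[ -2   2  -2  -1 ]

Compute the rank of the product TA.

3

First compute TA:
[[-12,   6,   6, -13],
 [-12,  18, -12,  -8],
 [ -6, -18,  24, -10],
 [  2,  10, -14,   5]]
Now row reduce the product.
R2 ← R2 − R1: [0, 12, -18, 5]
R3 ← R3 − (1/2)·R1: [0, -21, 21, -7/2]
R4 ← R4 + (1/6)·R1: [0, 11, -13, 17/6]
R3 ← R3 + (7/4)·R2: [0, 0, -21/2, 21/4]
R4 ← R4 − (11/12)·R2: [0, 0, 7/2, -7/4]
R4 ← R4 + (1/3)·R3: [0, 0, 0, 0]
3 nonzero rows, so rank(TA) = 3.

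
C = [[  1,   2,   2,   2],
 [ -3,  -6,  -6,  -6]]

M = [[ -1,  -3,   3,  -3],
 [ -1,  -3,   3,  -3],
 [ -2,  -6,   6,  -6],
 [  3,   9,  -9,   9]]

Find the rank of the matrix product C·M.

1

First compute CM:
[[ -1,  -3,   3,  -3],
 [  3,   9,  -9,   9]]
Now row reduce the product.
R2 ← R2 + (3)·R1: [0, 0, 0, 0]
1 nonzero row, so rank(CM) = 1.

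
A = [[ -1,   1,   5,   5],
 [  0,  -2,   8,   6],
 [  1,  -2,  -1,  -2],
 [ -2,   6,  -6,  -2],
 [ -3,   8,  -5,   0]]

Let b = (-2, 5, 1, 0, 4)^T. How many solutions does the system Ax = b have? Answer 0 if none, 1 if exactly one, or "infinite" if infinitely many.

Row reduce the augmented matrix [A | b].
R3 ← R3 + R1: [0, -1, 4, 3, -1]
R4 ← R4 − (2)·R1: [0, 4, -16, -12, 4]
R5 ← R5 − (3)·R1: [0, 5, -20, -15, 10]
R3 ← R3 − (1/2)·R2: [0, 0, 0, 0, -7/2]
R4 ← R4 + (2)·R2: [0, 0, 0, 0, 14]
R5 ← R5 + (5/2)·R2: [0, 0, 0, 0, 45/2]
R4 ← R4 + (4)·R3: [0, 0, 0, 0, 0]
R5 ← R5 + (45/7)·R3: [0, 0, 0, 0, 0]
The echelon form has 3 nonzero rows; the last pivot sits in the augmented column, so rank(A) = 2 but rank([A|b]) = 3.
Since the ranks differ, the system is inconsistent.
It has no solutions.

0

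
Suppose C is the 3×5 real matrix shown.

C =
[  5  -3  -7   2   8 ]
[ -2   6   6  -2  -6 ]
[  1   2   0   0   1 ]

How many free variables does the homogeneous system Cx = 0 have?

2

Row reduce to echelon form.
R2 ← R2 + (2/5)·R1: [0, 24/5, 16/5, -6/5, -14/5]
R3 ← R3 − (1/5)·R1: [0, 13/5, 7/5, -2/5, -3/5]
R3 ← R3 − (13/24)·R2: [0, 0, -1/3, 1/4, 11/12]
3 nonzero rows, so rank(C) = 3.
C has 5 columns; by rank–nullity, nullity = 5 − 3 = 2.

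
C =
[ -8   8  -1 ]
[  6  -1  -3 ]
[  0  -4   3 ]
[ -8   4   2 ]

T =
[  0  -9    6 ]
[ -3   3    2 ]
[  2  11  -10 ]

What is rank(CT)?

2

First compute CT:
[[-26,  85, -22],
 [ -3, -90,  64],
 [ 18,  21, -38],
 [ -8, 106, -60]]
Now row reduce the product.
R2 ← R2 − (3/26)·R1: [0, -2595/26, 865/13]
R3 ← R3 + (9/13)·R1: [0, 1038/13, -692/13]
R4 ← R4 − (4/13)·R1: [0, 1038/13, -692/13]
R3 ← R3 + (4/5)·R2: [0, 0, 0]
R4 ← R4 + (4/5)·R2: [0, 0, 0]
2 nonzero rows, so rank(CT) = 2.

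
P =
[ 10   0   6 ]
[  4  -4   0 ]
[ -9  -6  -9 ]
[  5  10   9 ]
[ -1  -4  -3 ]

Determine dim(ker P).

1

Row reduce to echelon form.
R2 ← R2 − (2/5)·R1: [0, -4, -12/5]
R3 ← R3 + (9/10)·R1: [0, -6, -18/5]
R4 ← R4 − (1/2)·R1: [0, 10, 6]
R5 ← R5 + (1/10)·R1: [0, -4, -12/5]
R3 ← R3 − (3/2)·R2: [0, 0, 0]
R4 ← R4 + (5/2)·R2: [0, 0, 0]
R5 ← R5 − R2: [0, 0, 0]
2 nonzero rows, so rank(P) = 2.
P has 3 columns; by rank–nullity, nullity = 3 − 2 = 1.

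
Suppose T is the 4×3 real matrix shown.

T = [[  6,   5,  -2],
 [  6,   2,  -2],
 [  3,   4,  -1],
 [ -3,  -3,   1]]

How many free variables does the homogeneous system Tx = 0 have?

Row reduce to echelon form.
R2 ← R2 − R1: [0, -3, 0]
R3 ← R3 − (1/2)·R1: [0, 3/2, 0]
R4 ← R4 + (1/2)·R1: [0, -1/2, 0]
R3 ← R3 + (1/2)·R2: [0, 0, 0]
R4 ← R4 − (1/6)·R2: [0, 0, 0]
2 nonzero rows, so rank(T) = 2.
T has 3 columns; by rank–nullity, nullity = 3 − 2 = 1.

1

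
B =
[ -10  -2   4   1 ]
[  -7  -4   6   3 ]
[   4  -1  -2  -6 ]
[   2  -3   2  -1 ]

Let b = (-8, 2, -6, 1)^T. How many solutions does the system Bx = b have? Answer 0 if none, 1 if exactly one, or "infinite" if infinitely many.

0

Row reduce the augmented matrix [B | b].
R2 ← R2 − (7/10)·R1: [0, -13/5, 16/5, 23/10, 38/5]
R3 ← R3 + (2/5)·R1: [0, -9/5, -2/5, -28/5, -46/5]
R4 ← R4 + (1/5)·R1: [0, -17/5, 14/5, -4/5, -3/5]
R3 ← R3 − (9/13)·R2: [0, 0, -34/13, -187/26, -188/13]
R4 ← R4 − (17/13)·R2: [0, 0, -18/13, -99/26, -137/13]
R4 ← R4 − (9/17)·R3: [0, 0, 0, 0, -49/17]
The echelon form has 4 nonzero rows; the last pivot sits in the augmented column, so rank(B) = 3 but rank([B|b]) = 4.
Since the ranks differ, the system is inconsistent.
It has no solutions.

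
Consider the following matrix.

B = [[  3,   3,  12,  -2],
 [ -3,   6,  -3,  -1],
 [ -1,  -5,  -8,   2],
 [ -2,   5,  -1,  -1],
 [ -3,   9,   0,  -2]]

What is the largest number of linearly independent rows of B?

2

Row reduce to echelon form.
R2 ← R2 + R1: [0, 9, 9, -3]
R3 ← R3 + (1/3)·R1: [0, -4, -4, 4/3]
R4 ← R4 + (2/3)·R1: [0, 7, 7, -7/3]
R5 ← R5 + R1: [0, 12, 12, -4]
R3 ← R3 + (4/9)·R2: [0, 0, 0, 0]
R4 ← R4 − (7/9)·R2: [0, 0, 0, 0]
R5 ← R5 − (4/3)·R2: [0, 0, 0, 0]
Echelon form has 2 nonzero rows, so rank(B) = 2.
The rank gives the maximum number of linearly independent rows: 2.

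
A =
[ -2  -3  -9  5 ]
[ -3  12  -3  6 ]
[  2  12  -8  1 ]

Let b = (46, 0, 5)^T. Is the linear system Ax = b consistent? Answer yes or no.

Row reduce the augmented matrix [A | b].
R2 ← R2 − (3/2)·R1: [0, 33/2, 21/2, -3/2, -69]
R3 ← R3 + R1: [0, 9, -17, 6, 51]
R3 ← R3 − (6/11)·R2: [0, 0, -250/11, 75/11, 975/11]
The echelon form has 3 nonzero rows, and every pivot lies in the first 4 columns, so rank(A) = rank([A|b]) = 3.
The system is consistent.

yes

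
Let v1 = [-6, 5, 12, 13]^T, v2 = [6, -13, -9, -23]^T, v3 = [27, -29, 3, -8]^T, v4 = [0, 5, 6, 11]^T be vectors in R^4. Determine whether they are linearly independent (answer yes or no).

yes

Form the matrix with these vectors as rows and row reduce.
R2 ← R2 + R1: [0, -8, 3, -10]
R3 ← R3 + (9/2)·R1: [0, -13/2, 57, 101/2]
R3 ← R3 − (13/16)·R2: [0, 0, 873/16, 469/8]
R4 ← R4 + (5/8)·R2: [0, 0, 63/8, 19/4]
R4 ← R4 − (14/97)·R3: [0, 0, 0, -360/97]
4 nonzero rows, so the 4 vectors span a space of dimension 4.
Since 4 = 4, the vectors are linearly independent.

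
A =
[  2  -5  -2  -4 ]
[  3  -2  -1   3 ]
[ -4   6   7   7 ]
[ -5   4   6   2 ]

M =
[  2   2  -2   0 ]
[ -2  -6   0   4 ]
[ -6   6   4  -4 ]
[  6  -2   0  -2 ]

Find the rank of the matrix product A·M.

First compute AM:
[[  2,  30, -12,  -4],
 [ 34,   6, -10, -10],
 [-20, -16,  36, -18],
 [-42,  -2,  34, -12]]
Now row reduce the product.
R2 ← R2 − (17)·R1: [0, -504, 194, 58]
R3 ← R3 + (10)·R1: [0, 284, -84, -58]
R4 ← R4 + (21)·R1: [0, 628, -218, -96]
R3 ← R3 + (71/126)·R2: [0, 0, 1595/63, -1595/63]
R4 ← R4 + (157/126)·R2: [0, 0, 1495/63, -1495/63]
R4 ← R4 − (299/319)·R3: [0, 0, 0, 0]
3 nonzero rows, so rank(AM) = 3.

3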